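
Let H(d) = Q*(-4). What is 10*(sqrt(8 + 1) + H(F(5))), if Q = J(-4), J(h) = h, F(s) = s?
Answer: 190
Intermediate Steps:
Q = -4
H(d) = 16 (H(d) = -4*(-4) = 16)
10*(sqrt(8 + 1) + H(F(5))) = 10*(sqrt(8 + 1) + 16) = 10*(sqrt(9) + 16) = 10*(3 + 16) = 10*19 = 190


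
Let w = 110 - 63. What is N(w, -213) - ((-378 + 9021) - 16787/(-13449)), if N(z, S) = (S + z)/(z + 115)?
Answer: -3139297427/363123 ≈ -8645.3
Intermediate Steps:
w = 47
N(z, S) = (S + z)/(115 + z)
N(w, -213) - ((-378 + 9021) - 16787/(-13449)) = (-213 + 47)/(115 + 47) - ((-378 + 9021) - 16787/(-13449)) = -166/162 - (8643 - 16787*(-1/13449)) = (1/162)*(-166) - (8643 + 16787/13449) = -83/81 - 1*116256494/13449 = -83/81 - 116256494/13449 = -3139297427/363123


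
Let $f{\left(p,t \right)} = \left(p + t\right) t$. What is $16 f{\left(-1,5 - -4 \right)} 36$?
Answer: $41472$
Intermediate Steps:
$f{\left(p,t \right)} = t \left(p + t\right)$
$16 f{\left(-1,5 - -4 \right)} 36 = 16 \left(5 - -4\right) \left(-1 + \left(5 - -4\right)\right) 36 = 16 \left(5 + 4\right) \left(-1 + \left(5 + 4\right)\right) 36 = 16 \cdot 9 \left(-1 + 9\right) 36 = 16 \cdot 9 \cdot 8 \cdot 36 = 16 \cdot 72 \cdot 36 = 1152 \cdot 36 = 41472$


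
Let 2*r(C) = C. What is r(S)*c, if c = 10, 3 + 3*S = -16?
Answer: -95/3 ≈ -31.667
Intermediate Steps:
S = -19/3 (S = -1 + (1/3)*(-16) = -1 - 16/3 = -19/3 ≈ -6.3333)
r(C) = C/2
r(S)*c = ((1/2)*(-19/3))*10 = -19/6*10 = -95/3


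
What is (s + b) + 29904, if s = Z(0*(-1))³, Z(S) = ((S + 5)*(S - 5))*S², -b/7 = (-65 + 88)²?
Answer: 26201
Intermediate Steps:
b = -3703 (b = -7*(-65 + 88)² = -7*23² = -7*529 = -3703)
Z(S) = S²*(-5 + S)*(5 + S) (Z(S) = ((5 + S)*(-5 + S))*S² = ((-5 + S)*(5 + S))*S² = S²*(-5 + S)*(5 + S))
s = 0 (s = ((0*(-1))²*(-25 + (0*(-1))²))³ = (0²*(-25 + 0²))³ = (0*(-25 + 0))³ = (0*(-25))³ = 0³ = 0)
(s + b) + 29904 = (0 - 3703) + 29904 = -3703 + 29904 = 26201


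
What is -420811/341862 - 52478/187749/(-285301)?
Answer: -7513571261685701/6103943440223346 ≈ -1.2309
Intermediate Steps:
-420811/341862 - 52478/187749/(-285301) = -420811*1/341862 - 52478*1/187749*(-1/285301) = -420811/341862 - 52478/187749*(-1/285301) = -420811/341862 + 52478/53564977449 = -7513571261685701/6103943440223346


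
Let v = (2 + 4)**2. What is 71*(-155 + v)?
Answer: -8449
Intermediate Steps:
v = 36 (v = 6**2 = 36)
71*(-155 + v) = 71*(-155 + 36) = 71*(-119) = -8449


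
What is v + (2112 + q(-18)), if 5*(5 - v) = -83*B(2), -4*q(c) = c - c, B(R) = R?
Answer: 10751/5 ≈ 2150.2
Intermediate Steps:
q(c) = 0 (q(c) = -(c - c)/4 = -1/4*0 = 0)
v = 191/5 (v = 5 - (-83)*2/5 = 5 - 1/5*(-166) = 5 + 166/5 = 191/5 ≈ 38.200)
v + (2112 + q(-18)) = 191/5 + (2112 + 0) = 191/5 + 2112 = 10751/5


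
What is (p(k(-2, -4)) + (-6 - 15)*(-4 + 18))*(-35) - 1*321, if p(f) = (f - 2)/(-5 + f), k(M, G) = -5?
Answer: 19889/2 ≈ 9944.5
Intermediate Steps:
p(f) = (-2 + f)/(-5 + f)
(p(k(-2, -4)) + (-6 - 15)*(-4 + 18))*(-35) - 1*321 = ((-2 - 5)/(-5 - 5) + (-6 - 15)*(-4 + 18))*(-35) - 1*321 = (-7/(-10) - 21*14)*(-35) - 321 = (-1/10*(-7) - 294)*(-35) - 321 = (7/10 - 294)*(-35) - 321 = -2933/10*(-35) - 321 = 20531/2 - 321 = 19889/2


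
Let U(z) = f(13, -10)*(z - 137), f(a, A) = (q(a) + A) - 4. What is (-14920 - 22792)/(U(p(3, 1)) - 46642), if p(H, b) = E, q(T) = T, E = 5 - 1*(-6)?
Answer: 9428/11629 ≈ 0.81073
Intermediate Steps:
E = 11 (E = 5 + 6 = 11)
p(H, b) = 11
f(a, A) = -4 + A + a (f(a, A) = (a + A) - 4 = (A + a) - 4 = -4 + A + a)
U(z) = 137 - z (U(z) = (-4 - 10 + 13)*(z - 137) = -(-137 + z) = 137 - z)
(-14920 - 22792)/(U(p(3, 1)) - 46642) = (-14920 - 22792)/((137 - 1*11) - 46642) = -37712/((137 - 11) - 46642) = -37712/(126 - 46642) = -37712/(-46516) = -37712*(-1/46516) = 9428/11629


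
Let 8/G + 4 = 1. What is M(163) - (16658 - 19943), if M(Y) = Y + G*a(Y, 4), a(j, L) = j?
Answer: 9040/3 ≈ 3013.3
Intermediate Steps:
G = -8/3 (G = 8/(-4 + 1) = 8/(-3) = 8*(-⅓) = -8/3 ≈ -2.6667)
M(Y) = -5*Y/3 (M(Y) = Y - 8*Y/3 = -5*Y/3)
M(163) - (16658 - 19943) = -5/3*163 - (16658 - 19943) = -815/3 - 1*(-3285) = -815/3 + 3285 = 9040/3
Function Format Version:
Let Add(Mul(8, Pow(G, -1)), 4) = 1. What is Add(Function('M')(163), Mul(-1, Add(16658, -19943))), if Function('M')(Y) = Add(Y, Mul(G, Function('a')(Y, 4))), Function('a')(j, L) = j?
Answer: Rational(9040, 3) ≈ 3013.3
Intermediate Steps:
G = Rational(-8, 3) (G = Mul(8, Pow(Add(-4, 1), -1)) = Mul(8, Pow(-3, -1)) = Mul(8, Rational(-1, 3)) = Rational(-8, 3) ≈ -2.6667)
Function('M')(Y) = Mul(Rational(-5, 3), Y) (Function('M')(Y) = Add(Y, Mul(Rational(-8, 3), Y)) = Mul(Rational(-5, 3), Y))
Add(Function('M')(163), Mul(-1, Add(16658, -19943))) = Add(Mul(Rational(-5, 3), 163), Mul(-1, Add(16658, -19943))) = Add(Rational(-815, 3), Mul(-1, -3285)) = Add(Rational(-815, 3), 3285) = Rational(9040, 3)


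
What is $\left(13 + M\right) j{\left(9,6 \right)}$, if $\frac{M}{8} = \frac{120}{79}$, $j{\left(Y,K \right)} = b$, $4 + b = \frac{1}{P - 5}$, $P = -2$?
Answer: $- \frac{57623}{553} \approx -104.2$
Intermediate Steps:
$b = - \frac{29}{7}$ ($b = -4 + \frac{1}{-2 - 5} = -4 + \frac{1}{-7} = -4 - \frac{1}{7} = - \frac{29}{7} \approx -4.1429$)
$j{\left(Y,K \right)} = - \frac{29}{7}$
$M = \frac{960}{79}$ ($M = 8 \cdot \frac{120}{79} = \frac{960}{79} \approx 12.152$)
$\left(13 + M\right) j{\left(9,6 \right)} = \left(13 + \frac{960}{79}\right) \left(- \frac{29}{7}\right) = \frac{1987}{79} \left(- \frac{29}{7}\right) = - \frac{57623}{553}$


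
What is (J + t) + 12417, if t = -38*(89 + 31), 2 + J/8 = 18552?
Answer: 156257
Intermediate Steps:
J = 148400 (J = -16 + 8*18552 = -16 + 148416 = 148400)
t = -4560 (t = -38*120 = -4560)
(J + t) + 12417 = (148400 - 4560) + 12417 = 143840 + 12417 = 156257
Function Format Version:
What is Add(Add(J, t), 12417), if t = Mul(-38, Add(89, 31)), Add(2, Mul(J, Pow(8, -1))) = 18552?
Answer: 156257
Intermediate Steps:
J = 148400 (J = Add(-16, Mul(8, 18552)) = Add(-16, 148416) = 148400)
t = -4560 (t = Mul(-38, 120) = -4560)
Add(Add(J, t), 12417) = Add(Add(148400, -4560), 12417) = Add(143840, 12417) = 156257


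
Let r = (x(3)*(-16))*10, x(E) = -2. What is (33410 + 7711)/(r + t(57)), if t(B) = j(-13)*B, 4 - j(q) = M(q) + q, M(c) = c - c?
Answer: 41121/1289 ≈ 31.901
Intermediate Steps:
M(c) = 0
j(q) = 4 - q (j(q) = 4 - (0 + q) = 4 - q)
r = 320 (r = -2*(-16)*10 = 32*10 = 320)
t(B) = 17*B (t(B) = (4 - 1*(-13))*B = (4 + 13)*B = 17*B)
(33410 + 7711)/(r + t(57)) = (33410 + 7711)/(320 + 17*57) = 41121/(320 + 969) = 41121/1289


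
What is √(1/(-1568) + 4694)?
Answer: 3*√1635598/56 ≈ 68.513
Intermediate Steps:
√(1/(-1568) + 4694) = √(-1/1568 + 4694) = √(7360191/1568) = 3*√1635598/56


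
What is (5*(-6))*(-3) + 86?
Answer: 176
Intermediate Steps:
(5*(-6))*(-3) + 86 = -30*(-3) + 86 = 90 + 86 = 176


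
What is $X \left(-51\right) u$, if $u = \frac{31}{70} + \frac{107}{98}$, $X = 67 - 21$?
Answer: $- \frac{882096}{245} \approx -3600.4$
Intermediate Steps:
$X = 46$
$u = \frac{376}{245}$ ($u = 31 \cdot \frac{1}{70} + 107 \cdot \frac{1}{98} = \frac{31}{70} + \frac{107}{98} = \frac{376}{245} \approx 1.5347$)
$X \left(-51\right) u = 46 \left(-51\right) \frac{376}{245} = \left(-2346\right) \frac{376}{245} = - \frac{882096}{245}$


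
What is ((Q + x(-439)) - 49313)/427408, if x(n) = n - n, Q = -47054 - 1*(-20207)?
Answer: -4760/26713 ≈ -0.17819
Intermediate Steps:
Q = -26847 (Q = -47054 + 20207 = -26847)
x(n) = 0
((Q + x(-439)) - 49313)/427408 = ((-26847 + 0) - 49313)/427408 = (-26847 - 49313)*(1/427408) = -76160*1/427408 = -4760/26713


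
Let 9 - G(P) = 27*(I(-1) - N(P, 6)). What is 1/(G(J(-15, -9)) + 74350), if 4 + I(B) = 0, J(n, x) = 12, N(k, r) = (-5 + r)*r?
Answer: 1/74629 ≈ 1.3400e-5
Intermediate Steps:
N(k, r) = r*(-5 + r)
I(B) = -4 (I(B) = -4 + 0 = -4)
G(P) = 279 (G(P) = 9 - 27*(-4 - 6*(-5 + 6)) = 9 - 27*(-4 - 6) = 9 - 27*(-10) = 9 - 1*(-270) = 9 + 270 = 279)
1/(G(J(-15, -9)) + 74350) = 1/(279 + 74350) = 1/74629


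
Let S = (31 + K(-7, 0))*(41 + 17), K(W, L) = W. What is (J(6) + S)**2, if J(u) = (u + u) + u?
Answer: 1988100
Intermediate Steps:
J(u) = 3*u (J(u) = 2*u + u = 3*u)
S = 1392 (S = (31 - 7)*(41 + 17) = 24*58 = 1392)
(J(6) + S)**2 = (3*6 + 1392)**2 = (18 + 1392)**2 = 1410**2 = 1988100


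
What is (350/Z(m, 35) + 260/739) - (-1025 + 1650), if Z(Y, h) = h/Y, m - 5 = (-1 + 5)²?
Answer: -306425/739 ≈ -414.65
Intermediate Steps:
m = 21 (m = 5 + (-1 + 5)² = 5 + 4² = 5 + 16 = 21)
(350/Z(m, 35) + 260/739) - (-1025 + 1650) = (350/((35/21)) + 260/739) - (-1025 + 1650) = (350/((35*(1/21))) + 260*(1/739)) - 1*625 = (350/(5/3) + 260/739) - 625 = (350*(⅗) + 260/739) - 625 = (210 + 260/739) - 625 = 155450/739 - 625 = -306425/739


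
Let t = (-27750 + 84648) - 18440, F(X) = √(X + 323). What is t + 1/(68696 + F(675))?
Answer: 90744331903070/2359569709 - √998/4719139418 ≈ 38458.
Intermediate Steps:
F(X) = √(323 + X)
t = 38458 (t = 56898 - 18440 = 38458)
t + 1/(68696 + F(675)) = 38458 + 1/(68696 + √(323 + 675)) = 38458 + 1/(68696 + √998)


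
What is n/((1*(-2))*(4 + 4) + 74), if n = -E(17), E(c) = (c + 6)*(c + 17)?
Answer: -391/29 ≈ -13.483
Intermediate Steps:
E(c) = (6 + c)*(17 + c)
n = -782 (n = -(102 + 17**2 + 23*17) = -(102 + 289 + 391) = -1*782 = -782)
n/((1*(-2))*(4 + 4) + 74) = -782/((1*(-2))*(4 + 4) + 74) = -782/(-2*8 + 74) = -782/(-16 + 74) = -782/58 = (1/58)*(-782) = -391/29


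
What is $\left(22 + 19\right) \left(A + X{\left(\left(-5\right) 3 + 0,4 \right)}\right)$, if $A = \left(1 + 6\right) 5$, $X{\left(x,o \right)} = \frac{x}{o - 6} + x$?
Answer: $\frac{2255}{2} \approx 1127.5$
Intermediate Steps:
$X{\left(x,o \right)} = x + \frac{x}{-6 + o}$ ($X{\left(x,o \right)} = \frac{x}{-6 + o} + x = x + \frac{x}{-6 + o}$)
$A = 35$ ($A = 7 \cdot 5 = 35$)
$\left(22 + 19\right) \left(A + X{\left(\left(-5\right) 3 + 0,4 \right)}\right) = \left(22 + 19\right) \left(35 + \frac{\left(\left(-5\right) 3 + 0\right) \left(-5 + 4\right)}{-6 + 4}\right) = 41 \left(35 + \left(-15 + 0\right) \frac{1}{-2} \left(-1\right)\right) = 41 \left(35 - \left(- \frac{15}{2}\right) \left(-1\right)\right) = 41 \left(35 - \frac{15}{2}\right) = 41 \cdot \frac{55}{2} = \frac{2255}{2}$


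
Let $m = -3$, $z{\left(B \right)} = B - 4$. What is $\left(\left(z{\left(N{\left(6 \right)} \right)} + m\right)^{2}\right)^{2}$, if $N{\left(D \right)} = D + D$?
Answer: $625$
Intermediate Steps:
$N{\left(D \right)} = 2 D$
$z{\left(B \right)} = -4 + B$
$\left(\left(z{\left(N{\left(6 \right)} \right)} + m\right)^{2}\right)^{2} = \left(\left(\left(-4 + 2 \cdot 6\right) - 3\right)^{2}\right)^{2} = \left(\left(\left(-4 + 12\right) - 3\right)^{2}\right)^{2} = \left(\left(8 - 3\right)^{2}\right)^{2} = \left(5^{2}\right)^{2} = 25^{2} = 625$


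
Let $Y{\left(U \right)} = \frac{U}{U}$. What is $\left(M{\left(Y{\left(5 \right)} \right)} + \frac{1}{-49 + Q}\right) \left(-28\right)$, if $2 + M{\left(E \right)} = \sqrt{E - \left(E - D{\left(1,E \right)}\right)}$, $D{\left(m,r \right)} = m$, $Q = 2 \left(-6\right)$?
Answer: $\frac{1736}{61} \approx 28.459$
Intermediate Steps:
$Q = -12$
$Y{\left(U \right)} = 1$
$M{\left(E \right)} = -1$ ($M{\left(E \right)} = -2 + \sqrt{E - \left(-1 + E\right)} = -2 + \sqrt{1} = -2 + 1 = -1$)
$\left(M{\left(Y{\left(5 \right)} \right)} + \frac{1}{-49 + Q}\right) \left(-28\right) = \left(-1 + \frac{1}{-49 - 12}\right) \left(-28\right) = \left(-1 + \frac{1}{-61}\right) \left(-28\right) = \left(-1 - \frac{1}{61}\right) \left(-28\right) = \left(- \frac{62}{61}\right) \left(-28\right) = \frac{1736}{61}$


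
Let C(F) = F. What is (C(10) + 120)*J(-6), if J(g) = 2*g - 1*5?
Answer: -2210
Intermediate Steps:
J(g) = -5 + 2*g (J(g) = 2*g - 5 = -5 + 2*g)
(C(10) + 120)*J(-6) = (10 + 120)*(-5 + 2*(-6)) = 130*(-5 - 12) = 130*(-17) = -2210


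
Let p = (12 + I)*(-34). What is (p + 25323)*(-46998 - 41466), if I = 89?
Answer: -1936388496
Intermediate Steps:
p = -3434 (p = (12 + 89)*(-34) = 101*(-34) = -3434)
(p + 25323)*(-46998 - 41466) = (-3434 + 25323)*(-46998 - 41466) = 21889*(-88464) = -1936388496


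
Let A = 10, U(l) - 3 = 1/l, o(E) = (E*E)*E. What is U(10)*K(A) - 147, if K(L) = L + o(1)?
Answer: -1129/10 ≈ -112.90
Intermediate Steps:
o(E) = E**3 (o(E) = E**2*E = E**3)
U(l) = 3 + 1/l
K(L) = 1 + L (K(L) = L + 1**3 = L + 1 = 1 + L)
U(10)*K(A) - 147 = (3 + 1/10)*(1 + 10) - 147 = (3 + 1/10)*11 - 147 = (31/10)*11 - 147 = 341/10 - 147 = -1129/10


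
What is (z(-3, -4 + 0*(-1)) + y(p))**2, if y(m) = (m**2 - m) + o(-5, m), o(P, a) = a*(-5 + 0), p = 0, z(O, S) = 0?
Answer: 0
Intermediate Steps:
o(P, a) = -5*a (o(P, a) = a*(-5) = -5*a)
y(m) = m**2 - 6*m (y(m) = (m**2 - m) - 5*m = m**2 - 6*m)
(z(-3, -4 + 0*(-1)) + y(p))**2 = (0 + 0*(-6 + 0))**2 = (0 + 0*(-6))**2 = (0 + 0)**2 = 0**2 = 0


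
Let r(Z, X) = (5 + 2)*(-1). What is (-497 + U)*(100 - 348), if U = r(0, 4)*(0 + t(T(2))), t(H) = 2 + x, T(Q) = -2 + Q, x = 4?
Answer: 133672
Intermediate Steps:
r(Z, X) = -7 (r(Z, X) = 7*(-1) = -7)
t(H) = 6 (t(H) = 2 + 4 = 6)
U = -42 (U = -7*(0 + 6) = -7*6 = -42)
(-497 + U)*(100 - 348) = (-497 - 42)*(100 - 348) = -539*(-248) = 133672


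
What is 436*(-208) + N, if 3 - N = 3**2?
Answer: -90694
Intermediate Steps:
N = -6 (N = 3 - 1*3**2 = 3 - 1*9 = 3 - 9 = -6)
436*(-208) + N = 436*(-208) - 6 = -90688 - 6 = -90694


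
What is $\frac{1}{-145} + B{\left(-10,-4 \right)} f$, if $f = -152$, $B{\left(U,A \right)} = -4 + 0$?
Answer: $\frac{88159}{145} \approx 607.99$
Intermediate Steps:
$B{\left(U,A \right)} = -4$
$\frac{1}{-145} + B{\left(-10,-4 \right)} f = \frac{1}{-145} - -608 = - \frac{1}{145} + 608 = \frac{88159}{145}$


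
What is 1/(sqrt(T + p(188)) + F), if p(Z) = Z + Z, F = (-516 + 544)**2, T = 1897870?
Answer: -56/91685 + sqrt(1898246)/1283590 ≈ 0.00046258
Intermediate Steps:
F = 784 (F = 28**2 = 784)
p(Z) = 2*Z
1/(sqrt(T + p(188)) + F) = 1/(sqrt(1897870 + 2*188) + 784) = 1/(sqrt(1897870 + 376) + 784) = 1/(sqrt(1898246) + 784) = 1/(784 + sqrt(1898246))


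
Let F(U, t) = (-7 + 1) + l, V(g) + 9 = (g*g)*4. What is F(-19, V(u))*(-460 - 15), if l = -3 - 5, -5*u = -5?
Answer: 6650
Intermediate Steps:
u = 1 (u = -⅕*(-5) = 1)
l = -8
V(g) = -9 + 4*g² (V(g) = -9 + (g*g)*4 = -9 + g²*4 = -9 + 4*g²)
F(U, t) = -14 (F(U, t) = (-7 + 1) - 8 = -6 - 8 = -14)
F(-19, V(u))*(-460 - 15) = -14*(-460 - 15) = -14*(-475) = 6650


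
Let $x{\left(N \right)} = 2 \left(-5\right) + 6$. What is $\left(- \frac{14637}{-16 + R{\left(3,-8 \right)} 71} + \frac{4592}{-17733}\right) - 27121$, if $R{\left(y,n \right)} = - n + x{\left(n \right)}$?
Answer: $- \frac{129151822301}{4752444} \approx -27176.0$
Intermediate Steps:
$x{\left(N \right)} = -4$ ($x{\left(N \right)} = -10 + 6 = -4$)
$R{\left(y,n \right)} = -4 - n$ ($R{\left(y,n \right)} = - n - 4 = -4 - n$)
$\left(- \frac{14637}{-16 + R{\left(3,-8 \right)} 71} + \frac{4592}{-17733}\right) - 27121 = \left(- \frac{14637}{-16 + \left(-4 - -8\right) 71} + \frac{4592}{-17733}\right) - 27121 = \left(- \frac{14637}{-16 + \left(-4 + 8\right) 71} + 4592 \left(- \frac{1}{17733}\right)\right) - 27121 = \left(- \frac{14637}{-16 + 4 \cdot 71} - \frac{4592}{17733}\right) - 27121 = \left(- \frac{14637}{-16 + 284} - \frac{4592}{17733}\right) - 27121 = \left(- \frac{14637}{268} - \frac{4592}{17733}\right) - 27121 = - \frac{260788577}{4752444} - 27121 = - \frac{129151822301}{4752444}$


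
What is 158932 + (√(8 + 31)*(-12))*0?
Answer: 158932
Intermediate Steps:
158932 + (√(8 + 31)*(-12))*0 = 158932 + (√39*(-12))*0 = 158932 - 12*√39*0 = 158932 + 0 = 158932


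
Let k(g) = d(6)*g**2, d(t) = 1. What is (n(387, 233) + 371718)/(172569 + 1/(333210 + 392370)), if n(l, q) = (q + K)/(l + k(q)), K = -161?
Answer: 3686681673748800/1711531234722049 ≈ 2.1540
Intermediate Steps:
k(g) = g**2 (k(g) = 1*g**2 = g**2)
n(l, q) = (-161 + q)/(l + q**2) (n(l, q) = (q - 161)/(l + q**2) = (-161 + q)/(l + q**2))
(n(387, 233) + 371718)/(172569 + 1/(333210 + 392370)) = ((-161 + 233)/(387 + 233**2) + 371718)/(172569 + 1/(333210 + 392370)) = (72/(387 + 54289) + 371718)/(172569 + 1/725580) = (72/54676 + 371718)/(172569 + 1/725580) = ((1/54676)*72 + 371718)/(125212615021/725580) = (18/13669 + 371718)*(725580/125212615021) = (5081013360/13669)*(725580/125212615021) = 3686681673748800/1711531234722049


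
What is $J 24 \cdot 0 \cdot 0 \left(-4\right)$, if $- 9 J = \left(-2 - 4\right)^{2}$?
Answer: $0$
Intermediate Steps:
$J = -4$ ($J = - \frac{\left(-2 - 4\right)^{2}}{9} = - \frac{\left(-6\right)^{2}}{9} = \left(- \frac{1}{9}\right) 36 = -4$)
$J 24 \cdot 0 \cdot 0 \left(-4\right) = \left(-4\right) 24 \cdot 0 \cdot 0 \left(-4\right) = - 96 \cdot 0 \left(-4\right) = \left(-96\right) 0 = 0$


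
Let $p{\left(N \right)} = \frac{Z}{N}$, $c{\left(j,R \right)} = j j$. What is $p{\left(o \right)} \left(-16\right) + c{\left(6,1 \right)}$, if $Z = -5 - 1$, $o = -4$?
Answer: $12$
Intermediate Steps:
$Z = -6$ ($Z = -5 - 1 = -6$)
$c{\left(j,R \right)} = j^{2}$
$p{\left(N \right)} = - \frac{6}{N}$
$p{\left(o \right)} \left(-16\right) + c{\left(6,1 \right)} = - \frac{6}{-4} \left(-16\right) + 6^{2} = \left(-6\right) \left(- \frac{1}{4}\right) \left(-16\right) + 36 = \frac{3}{2} \left(-16\right) + 36 = -24 + 36 = 12$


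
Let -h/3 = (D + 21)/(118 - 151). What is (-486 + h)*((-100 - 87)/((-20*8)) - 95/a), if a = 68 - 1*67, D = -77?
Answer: 40550113/880 ≈ 46080.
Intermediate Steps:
a = 1 (a = 68 - 67 = 1)
h = -56/11 (h = -3*(-77 + 21)/(118 - 151) = -(-168)/(-33) = -(-168)*(-1)/33 = -3*56/33 = -56/11 ≈ -5.0909)
(-486 + h)*((-100 - 87)/((-20*8)) - 95/a) = (-486 - 56/11)*((-100 - 87)/((-20*8)) - 95/1) = -5402*(-187/(-160) - 95*1)/11 = -5402*(-187*(-1/160) - 95)/11 = -5402*(187/160 - 95)/11 = -5402/11*(-15013/160) = 40550113/880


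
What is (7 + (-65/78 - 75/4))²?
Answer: 22801/144 ≈ 158.34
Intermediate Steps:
(7 + (-65/78 - 75/4))² = (7 + (-65*1/78 - 75*¼))² = (7 + (-⅚ - 75/4))² = (7 - 235/12)² = (-151/12)² = 22801/144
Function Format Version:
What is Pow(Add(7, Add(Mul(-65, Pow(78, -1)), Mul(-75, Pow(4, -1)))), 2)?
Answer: Rational(22801, 144) ≈ 158.34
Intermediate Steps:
Pow(Add(7, Add(Mul(-65, Pow(78, -1)), Mul(-75, Pow(4, -1)))), 2) = Pow(Add(7, Add(Mul(-65, Rational(1, 78)), Mul(-75, Rational(1, 4)))), 2) = Pow(Add(7, Add(Rational(-5, 6), Rational(-75, 4))), 2) = Pow(Add(7, Rational(-235, 12)), 2) = Pow(Rational(-151, 12), 2) = Rational(22801, 144)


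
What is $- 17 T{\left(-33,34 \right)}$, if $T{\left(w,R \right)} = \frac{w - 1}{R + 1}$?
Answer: $\frac{578}{35} \approx 16.514$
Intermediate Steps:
$T{\left(w,R \right)} = \frac{-1 + w}{1 + R}$
$- 17 T{\left(-33,34 \right)} = - 17 \frac{-1 - 33}{1 + 34} = - 17 \cdot \frac{1}{35} \left(-34\right) = \left(-17\right) \left(- \frac{34}{35}\right) = \frac{578}{35}$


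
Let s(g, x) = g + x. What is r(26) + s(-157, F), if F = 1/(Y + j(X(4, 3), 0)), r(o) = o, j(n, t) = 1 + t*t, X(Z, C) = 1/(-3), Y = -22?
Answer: -2752/21 ≈ -131.05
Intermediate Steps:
X(Z, C) = -⅓
j(n, t) = 1 + t²
F = -1/21 (F = 1/(-22 + (1 + 0²)) = 1/(-22 + (1 + 0)) = 1/(-22 + 1) = 1/(-21) = -1/21 ≈ -0.047619)
r(26) + s(-157, F) = 26 + (-157 - 1/21) = 26 - 3298/21 = -2752/21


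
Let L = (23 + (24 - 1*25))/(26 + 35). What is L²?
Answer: 484/3721 ≈ 0.13007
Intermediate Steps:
L = 22/61 (L = (23 + (24 - 25))/61 = (23 - 1)*(1/61) = 22*(1/61) = 22/61 ≈ 0.36066)
L² = (22/61)² = 484/3721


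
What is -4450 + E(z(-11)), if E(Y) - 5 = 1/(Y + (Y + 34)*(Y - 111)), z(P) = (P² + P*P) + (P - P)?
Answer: -161789109/36398 ≈ -4445.0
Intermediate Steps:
z(P) = 2*P² (z(P) = (P² + P²) + 0 = 2*P² + 0 = 2*P²)
E(Y) = 5 + 1/(Y + (-111 + Y)*(34 + Y)) (E(Y) = 5 + 1/(Y + (Y + 34)*(Y - 111)) = 5 + 1/(Y + (34 + Y)*(-111 + Y)) = 5 + 1/(Y + (-111 + Y)*(34 + Y)))
-4450 + E(z(-11)) = -4450 + (18869 - 5*(2*(-11)²)² + 380*(2*(-11)²))/(3774 - (2*(-11)²)² + 76*(2*(-11)²)) = -4450 + (18869 - 5*(2*121)² + 380*(2*121))/(3774 - (2*121)² + 76*(2*121)) = -4450 + (18869 - 5*242² + 380*242)/(3774 - 1*242² + 76*242) = -4450 + (18869 - 5*58564 + 91960)/(3774 - 1*58564 + 18392) = -4450 + (18869 - 292820 + 91960)/(3774 - 58564 + 18392) = -4450 - 181991/(-36398) = -4450 - 1/36398*(-181991) = -4450 + 181991/36398 = -161789109/36398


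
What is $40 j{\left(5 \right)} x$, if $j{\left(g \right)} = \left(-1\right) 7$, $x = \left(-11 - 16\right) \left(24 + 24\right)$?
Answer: $362880$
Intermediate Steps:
$x = -1296$ ($x = \left(-27\right) 48 = -1296$)
$j{\left(g \right)} = -7$
$40 j{\left(5 \right)} x = 40 \left(-7\right) \left(-1296\right) = \left(-280\right) \left(-1296\right) = 362880$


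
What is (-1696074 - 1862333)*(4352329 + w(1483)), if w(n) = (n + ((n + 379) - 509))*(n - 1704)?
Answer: -13257105042211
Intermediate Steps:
w(n) = (-1704 + n)*(-130 + 2*n) (w(n) = (n + ((379 + n) - 509))*(-1704 + n) = (n + (-130 + n))*(-1704 + n) = (-130 + 2*n)*(-1704 + n) = (-1704 + n)*(-130 + 2*n))
(-1696074 - 1862333)*(4352329 + w(1483)) = (-1696074 - 1862333)*(4352329 + (221520 - 3538*1483 + 2*1483²)) = -3558407*(4352329 + (221520 - 5246854 + 2*2199289)) = -3558407*(4352329 + (221520 - 5246854 + 4398578)) = -3558407*(4352329 - 626756) = -3558407*3725573 = -13257105042211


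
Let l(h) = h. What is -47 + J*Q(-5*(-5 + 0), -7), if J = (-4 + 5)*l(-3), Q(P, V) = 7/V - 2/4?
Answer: -85/2 ≈ -42.500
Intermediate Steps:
Q(P, V) = -½ + 7/V (Q(P, V) = 7/V - 2*¼ = 7/V - ½ = -½ + 7/V)
J = -3 (J = (-4 + 5)*(-3) = 1*(-3) = -3)
-47 + J*Q(-5*(-5 + 0), -7) = -47 - 3*(14 - 1*(-7))/(2*(-7)) = -47 - 3*(-1)*(14 + 7)/(2*7) = -47 - 3*(-1)*21/(2*7) = -47 - 3*(-3/2) = -47 + 9/2 = -85/2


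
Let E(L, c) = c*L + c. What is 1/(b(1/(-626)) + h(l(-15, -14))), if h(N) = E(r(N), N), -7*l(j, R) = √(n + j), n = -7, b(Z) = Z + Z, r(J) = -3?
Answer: -15337/8621321 - 1371566*I*√22/8621321 ≈ -0.001779 - 0.7462*I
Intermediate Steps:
b(Z) = 2*Z
E(L, c) = c + L*c (E(L, c) = L*c + c = c + L*c)
l(j, R) = -√(-7 + j)/7
h(N) = -2*N (h(N) = N*(1 - 3) = N*(-2) = -2*N)
1/(b(1/(-626)) + h(l(-15, -14))) = 1/(2/(-626) - (-2)*√(-7 - 15)/7) = 1/(2*(-1/626) - (-2)*√(-22)/7) = 1/(-1/313 - (-2)*I*√22/7) = 1/(-1/313 + 2*I*√22/7)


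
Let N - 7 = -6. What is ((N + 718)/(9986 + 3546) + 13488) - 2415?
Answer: 149840555/13532 ≈ 11073.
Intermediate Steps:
N = 1 (N = 7 - 6 = 1)
((N + 718)/(9986 + 3546) + 13488) - 2415 = ((1 + 718)/(9986 + 3546) + 13488) - 2415 = (719/13532 + 13488) - 2415 = 182520335/13532 - 2415 = 149840555/13532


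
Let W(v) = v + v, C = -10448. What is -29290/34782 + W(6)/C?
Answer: -38304913/45425292 ≈ -0.84325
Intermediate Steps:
W(v) = 2*v
-29290/34782 + W(6)/C = -29290/34782 + (2*6)/(-10448) = -29290*1/34782 + 12*(-1/10448) = -14645/17391 - 3/2612 = -38304913/45425292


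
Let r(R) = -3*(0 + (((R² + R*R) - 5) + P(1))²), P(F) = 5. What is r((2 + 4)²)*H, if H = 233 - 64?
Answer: -3406261248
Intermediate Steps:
H = 169
r(R) = -12*R⁴ (r(R) = -3*(0 + (((R² + R*R) - 5) + 5)²) = -3*(0 + (((R² + R²) - 5) + 5)²) = -3*(0 + ((2*R² - 5) + 5)²) = -3*(0 + ((-5 + 2*R²) + 5)²) = -3*(0 + (2*R²)²) = -3*(0 + 4*R⁴) = -12*R⁴)
r((2 + 4)²)*H = -12*(2 + 4)⁸*169 = -12*(6²)⁴*169 = -12*36⁴*169 = -12*1679616*169 = -20155392*169 = -3406261248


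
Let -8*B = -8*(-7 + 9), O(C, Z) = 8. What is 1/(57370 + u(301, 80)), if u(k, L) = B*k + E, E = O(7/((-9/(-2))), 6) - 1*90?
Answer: 1/57890 ≈ 1.7274e-5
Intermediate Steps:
B = 2 (B = -(-1)*(-7 + 9) = -(-1)*2 = -1/8*(-16) = 2)
E = -82 (E = 8 - 1*90 = 8 - 90 = -82)
u(k, L) = -82 + 2*k (u(k, L) = 2*k - 82 = -82 + 2*k)
1/(57370 + u(301, 80)) = 1/(57370 + (-82 + 2*301)) = 1/(57370 + (-82 + 602)) = 1/(57370 + 520) = 1/57890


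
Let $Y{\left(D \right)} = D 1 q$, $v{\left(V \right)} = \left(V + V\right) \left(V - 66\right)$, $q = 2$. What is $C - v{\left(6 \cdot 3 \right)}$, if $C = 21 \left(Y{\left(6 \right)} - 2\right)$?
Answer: $1938$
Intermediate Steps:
$v{\left(V \right)} = 2 V \left(-66 + V\right)$
$Y{\left(D \right)} = 2 D$ ($Y{\left(D \right)} = D 1 \cdot 2 = D 2 = 2 D$)
$C = 210$ ($C = 21 \left(2 \cdot 6 - 2\right) = 21 \left(12 - 2\right) = 21 \cdot 10 = 210$)
$C - v{\left(6 \cdot 3 \right)} = 210 - 2 \cdot 6 \cdot 3 \left(-66 + 6 \cdot 3\right) = 210 - 2 \cdot 18 \left(-66 + 18\right) = 210 - 2 \cdot 18 \left(-48\right) = 210 - -1728 = 210 + 1728 = 1938$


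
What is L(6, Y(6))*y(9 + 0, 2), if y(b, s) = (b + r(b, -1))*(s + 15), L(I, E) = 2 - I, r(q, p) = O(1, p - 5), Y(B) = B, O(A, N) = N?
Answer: -204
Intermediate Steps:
r(q, p) = -5 + p (r(q, p) = p - 5 = -5 + p)
y(b, s) = (-6 + b)*(15 + s) (y(b, s) = (b + (-5 - 1))*(s + 15) = (b - 6)*(15 + s) = (-6 + b)*(15 + s))
L(6, Y(6))*y(9 + 0, 2) = (2 - 1*6)*(-90 - 6*2 + 15*(9 + 0) + (9 + 0)*2) = (2 - 6)*(-90 - 12 + 15*9 + 9*2) = -4*(-90 - 12 + 135 + 18) = -4*51 = -204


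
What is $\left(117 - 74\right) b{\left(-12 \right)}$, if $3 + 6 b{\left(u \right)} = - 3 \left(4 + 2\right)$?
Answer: $- \frac{301}{2} \approx -150.5$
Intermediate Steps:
$b{\left(u \right)} = - \frac{7}{2}$ ($b{\left(u \right)} = - \frac{1}{2} + \frac{\left(-3\right) \left(4 + 2\right)}{6} = - \frac{1}{2} + \frac{\left(-3\right) 6}{6} = - \frac{1}{2} + \frac{1}{6} \left(-18\right) = - \frac{1}{2} - 3 = - \frac{7}{2}$)
$\left(117 - 74\right) b{\left(-12 \right)} = \left(117 - 74\right) \left(- \frac{7}{2}\right) = 43 \left(- \frac{7}{2}\right) = - \frac{301}{2}$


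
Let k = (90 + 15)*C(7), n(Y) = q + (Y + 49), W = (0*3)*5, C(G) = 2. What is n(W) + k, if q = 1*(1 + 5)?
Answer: 265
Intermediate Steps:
q = 6 (q = 1*6 = 6)
W = 0 (W = 0*5 = 0)
n(Y) = 55 + Y (n(Y) = 6 + (Y + 49) = 6 + (49 + Y) = 55 + Y)
k = 210 (k = (90 + 15)*2 = 105*2 = 210)
n(W) + k = (55 + 0) + 210 = 55 + 210 = 265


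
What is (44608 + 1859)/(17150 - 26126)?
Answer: -15489/2992 ≈ -5.1768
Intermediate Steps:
(44608 + 1859)/(17150 - 26126) = 46467/(-8976) = 46467*(-1/8976) = -15489/2992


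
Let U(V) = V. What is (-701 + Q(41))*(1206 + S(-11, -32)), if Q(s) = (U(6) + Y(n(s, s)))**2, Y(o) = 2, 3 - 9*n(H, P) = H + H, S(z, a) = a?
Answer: -747838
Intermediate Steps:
n(H, P) = 1/3 - 2*H/9 (n(H, P) = 1/3 - (H + H)/9 = 1/3 - 2*H/9)
Q(s) = 64 (Q(s) = (6 + 2)**2 = 8**2 = 64)
(-701 + Q(41))*(1206 + S(-11, -32)) = (-701 + 64)*(1206 - 32) = -637*1174 = -747838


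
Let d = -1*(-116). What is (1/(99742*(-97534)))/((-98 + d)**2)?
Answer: -1/3151948537872 ≈ -3.1726e-13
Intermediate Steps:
d = 116
(1/(99742*(-97534)))/((-98 + d)**2) = (1/(99742*(-97534)))/((-98 + 116)**2) = ((1/99742)*(-1/97534))/(18**2) = -1/9728236228/324 = -1/9728236228*1/324 = -1/3151948537872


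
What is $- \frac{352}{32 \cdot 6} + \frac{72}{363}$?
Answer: $- \frac{1187}{726} \approx -1.635$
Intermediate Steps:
$- \frac{352}{32 \cdot 6} + \frac{72}{363} = - \frac{352}{192} + 72 \cdot \frac{1}{363} = \left(-352\right) \frac{1}{192} + \frac{24}{121} = - \frac{11}{6} + \frac{24}{121} = - \frac{1187}{726}$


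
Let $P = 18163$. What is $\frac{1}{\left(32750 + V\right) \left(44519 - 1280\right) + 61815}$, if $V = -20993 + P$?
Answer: $\frac{1}{1293772695} \approx 7.7293 \cdot 10^{-10}$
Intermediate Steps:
$V = -2830$ ($V = -20993 + 18163 = -2830$)
$\frac{1}{\left(32750 + V\right) \left(44519 - 1280\right) + 61815} = \frac{1}{\left(32750 - 2830\right) \left(44519 - 1280\right) + 61815} = \frac{1}{29920 \cdot 43239 + 61815} = \frac{1}{1293710880 + 61815} = \frac{1}{1293772695}$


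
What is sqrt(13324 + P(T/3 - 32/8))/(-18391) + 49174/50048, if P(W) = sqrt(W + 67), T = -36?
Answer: 1069/1088 - sqrt(13324 + sqrt(51))/18391 ≈ 0.97626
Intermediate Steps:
P(W) = sqrt(67 + W)
sqrt(13324 + P(T/3 - 32/8))/(-18391) + 49174/50048 = sqrt(13324 + sqrt(67 + (-36/3 - 32/8)))/(-18391) + 49174/50048 = sqrt(13324 + sqrt(67 + (-36*1/3 - 32*1/8)))*(-1/18391) + 49174*(1/50048) = sqrt(13324 + sqrt(67 + (-12 - 4)))*(-1/18391) + 1069/1088 = sqrt(13324 + sqrt(67 - 16))*(-1/18391) + 1069/1088 = sqrt(13324 + sqrt(51))*(-1/18391) + 1069/1088 = -sqrt(13324 + sqrt(51))/18391 + 1069/1088 = 1069/1088 - sqrt(13324 + sqrt(51))/18391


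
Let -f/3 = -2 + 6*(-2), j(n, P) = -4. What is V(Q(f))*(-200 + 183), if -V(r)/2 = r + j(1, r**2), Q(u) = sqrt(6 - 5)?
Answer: -102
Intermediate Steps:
f = 42 (f = -3*(-2 + 6*(-2)) = -3*(-2 - 12) = -3*(-14) = 42)
Q(u) = 1 (Q(u) = sqrt(1) = 1)
V(r) = 8 - 2*r (V(r) = -2*(r - 4) = -2*(-4 + r) = 8 - 2*r)
V(Q(f))*(-200 + 183) = (8 - 2*1)*(-200 + 183) = (8 - 2)*(-17) = 6*(-17) = -102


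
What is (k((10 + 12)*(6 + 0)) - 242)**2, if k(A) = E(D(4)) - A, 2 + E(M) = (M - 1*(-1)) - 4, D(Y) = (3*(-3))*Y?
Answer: 172225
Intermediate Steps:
D(Y) = -9*Y
E(M) = -5 + M (E(M) = -2 + ((M - 1*(-1)) - 4) = -2 + ((M + 1) - 4) = -2 + ((1 + M) - 4) = -2 + (-3 + M) = -5 + M)
k(A) = -41 - A (k(A) = (-5 - 9*4) - A = (-5 - 36) - A = -41 - A)
(k((10 + 12)*(6 + 0)) - 242)**2 = ((-41 - (10 + 12)*(6 + 0)) - 242)**2 = ((-41 - 22*6) - 242)**2 = ((-41 - 1*132) - 242)**2 = ((-41 - 132) - 242)**2 = (-173 - 242)**2 = (-415)**2 = 172225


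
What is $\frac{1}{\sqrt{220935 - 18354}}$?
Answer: $\frac{\sqrt{2501}}{22509} \approx 0.0022218$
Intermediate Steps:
$\frac{1}{\sqrt{220935 - 18354}} = \frac{1}{\sqrt{202581}} = \frac{1}{9 \sqrt{2501}} = \frac{\sqrt{2501}}{22509}$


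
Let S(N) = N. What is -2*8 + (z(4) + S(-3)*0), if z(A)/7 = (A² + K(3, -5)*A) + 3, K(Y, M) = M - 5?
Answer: -163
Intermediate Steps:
K(Y, M) = -5 + M
z(A) = 21 - 70*A + 7*A² (z(A) = 7*((A² + (-5 - 5)*A) + 3) = 7*((A² - 10*A) + 3) = 7*(3 + A² - 10*A) = 21 - 70*A + 7*A²)
-2*8 + (z(4) + S(-3)*0) = -2*8 + ((21 - 70*4 + 7*4²) - 3*0) = -16 + ((21 - 280 + 7*16) + 0) = -16 + ((21 - 280 + 112) + 0) = -16 + (-147 + 0) = -16 - 147 = -163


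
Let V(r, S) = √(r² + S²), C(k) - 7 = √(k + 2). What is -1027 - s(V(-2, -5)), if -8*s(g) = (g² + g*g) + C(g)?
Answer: -8151/8 + √(2 + √29)/8 ≈ -1018.5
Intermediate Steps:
C(k) = 7 + √(2 + k) (C(k) = 7 + √(k + 2) = 7 + √(2 + k))
V(r, S) = √(S² + r²)
s(g) = -7/8 - g²/4 - √(2 + g)/8 (s(g) = -((g² + g*g) + (7 + √(2 + g)))/8 = -((g² + g²) + (7 + √(2 + g)))/8 = -(2*g² + (7 + √(2 + g)))/8 = -(7 + √(2 + g) + 2*g²)/8 = -7/8 - g²/4 - √(2 + g)/8)
-1027 - s(V(-2, -5)) = -1027 - (-7/8 - (√((-5)² + (-2)²))²/4 - √(2 + √((-5)² + (-2)²))/8) = -1027 - (-7/8 - (√(25 + 4))²/4 - √(2 + √(25 + 4))/8) = -1027 - (-7/8 - (√29)²/4 - √(2 + √29)/8) = -1027 - (-7/8 - ¼*29 - √(2 + √29)/8) = -1027 - (-7/8 - 29/4 - √(2 + √29)/8) = -1027 - (-65/8 - √(2 + √29)/8) = -1027 + (65/8 + √(2 + √29)/8) = -8151/8 + √(2 + √29)/8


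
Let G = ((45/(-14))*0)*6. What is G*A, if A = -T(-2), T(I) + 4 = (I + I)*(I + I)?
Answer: 0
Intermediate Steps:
G = 0 (G = ((45*(-1/14))*0)*6 = -45/14*0*6 = 0*6 = 0)
T(I) = -4 + 4*I**2 (T(I) = -4 + (I + I)*(I + I) = -4 + (2*I)*(2*I) = -4 + 4*I**2)
A = -12 (A = -(-4 + 4*(-2)**2) = -(-4 + 4*4) = -(-4 + 16) = -1*12 = -12)
G*A = 0*(-12) = 0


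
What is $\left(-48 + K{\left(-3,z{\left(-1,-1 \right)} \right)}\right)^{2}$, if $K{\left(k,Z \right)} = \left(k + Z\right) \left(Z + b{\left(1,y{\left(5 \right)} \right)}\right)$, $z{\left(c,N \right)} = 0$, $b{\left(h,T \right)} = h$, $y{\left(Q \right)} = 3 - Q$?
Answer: $2601$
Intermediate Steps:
$K{\left(k,Z \right)} = \left(1 + Z\right) \left(Z + k\right)$ ($K{\left(k,Z \right)} = \left(k + Z\right) \left(Z + 1\right) = \left(Z + k\right) \left(1 + Z\right) = \left(1 + Z\right) \left(Z + k\right)$)
$\left(-48 + K{\left(-3,z{\left(-1,-1 \right)} \right)}\right)^{2} = \left(-48 + \left(0 - 3 + 0^{2} + 0 \left(-3\right)\right)\right)^{2} = \left(-48 + \left(0 - 3 + 0 + 0\right)\right)^{2} = \left(-48 - 3\right)^{2} = \left(-51\right)^{2} = 2601$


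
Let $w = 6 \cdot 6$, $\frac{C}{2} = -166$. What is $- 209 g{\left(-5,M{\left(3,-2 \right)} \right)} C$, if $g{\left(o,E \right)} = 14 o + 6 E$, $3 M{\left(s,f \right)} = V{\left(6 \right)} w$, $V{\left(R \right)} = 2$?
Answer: $5134712$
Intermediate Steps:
$C = -332$ ($C = 2 \left(-166\right) = -332$)
$w = 36$
$M{\left(s,f \right)} = 24$ ($M{\left(s,f \right)} = \frac{2 \cdot 36}{3} = \frac{1}{3} \cdot 72 = 24$)
$g{\left(o,E \right)} = 6 E + 14 o$
$- 209 g{\left(-5,M{\left(3,-2 \right)} \right)} C = - 209 \left(6 \cdot 24 + 14 \left(-5\right)\right) \left(-332\right) = - 209 \left(144 - 70\right) \left(-332\right) = \left(-209\right) 74 \left(-332\right) = \left(-15466\right) \left(-332\right) = 5134712$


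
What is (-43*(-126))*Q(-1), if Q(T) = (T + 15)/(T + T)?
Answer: -37926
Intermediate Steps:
Q(T) = (15 + T)/(2*T) (Q(T) = (15 + T)/((2*T)) = (15 + T)*(1/(2*T)) = (15 + T)/(2*T))
(-43*(-126))*Q(-1) = (-43*(-126))*((½)*(15 - 1)/(-1)) = 5418*((½)*(-1)*14) = 5418*(-7) = -37926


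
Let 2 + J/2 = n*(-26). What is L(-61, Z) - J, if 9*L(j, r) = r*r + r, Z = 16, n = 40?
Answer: 19028/9 ≈ 2114.2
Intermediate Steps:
J = -2084 (J = -4 + 2*(40*(-26)) = -4 + 2*(-1040) = -4 - 2080 = -2084)
L(j, r) = r/9 + r**2/9 (L(j, r) = (r*r + r)/9 = (r**2 + r)/9 = (r + r**2)/9 = r/9 + r**2/9)
L(-61, Z) - J = (1/9)*16*(1 + 16) - 1*(-2084) = (1/9)*16*17 + 2084 = 272/9 + 2084 = 19028/9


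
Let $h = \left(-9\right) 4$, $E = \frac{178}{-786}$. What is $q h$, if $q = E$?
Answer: $\frac{1068}{131} \approx 8.1527$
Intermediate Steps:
$E = - \frac{89}{393}$ ($E = 178 \left(- \frac{1}{786}\right) = - \frac{89}{393} \approx -0.22646$)
$q = - \frac{89}{393} \approx -0.22646$
$h = -36$
$q h = \left(- \frac{89}{393}\right) \left(-36\right) = \frac{1068}{131}$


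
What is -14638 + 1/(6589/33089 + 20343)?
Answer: -9853366432919/673136116 ≈ -14638.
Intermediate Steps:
-14638 + 1/(6589/33089 + 20343) = -14638 + 1/(673136116/33089) = -14638 + 33089/673136116 = -9853366432919/673136116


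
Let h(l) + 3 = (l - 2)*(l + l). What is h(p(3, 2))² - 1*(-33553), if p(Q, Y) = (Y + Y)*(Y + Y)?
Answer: 231578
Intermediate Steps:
p(Q, Y) = 4*Y² (p(Q, Y) = (2*Y)*(2*Y) = 4*Y²)
h(l) = -3 + 2*l*(-2 + l) (h(l) = -3 + (l - 2)*(l + l) = -3 + (-2 + l)*(2*l) = -3 + 2*l*(-2 + l))
h(p(3, 2))² - 1*(-33553) = (-3 - 16*2² + 2*(4*2²)²)² - 1*(-33553) = (-3 - 16*4 + 2*(4*4)²)² + 33553 = (-3 - 4*16 + 2*16²)² + 33553 = (-3 - 64 + 2*256)² + 33553 = (-3 - 64 + 512)² + 33553 = 445² + 33553 = 198025 + 33553 = 231578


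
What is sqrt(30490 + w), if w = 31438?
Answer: 2*sqrt(15482) ≈ 248.85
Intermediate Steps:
sqrt(30490 + w) = sqrt(30490 + 31438) = sqrt(61928) = 2*sqrt(15482)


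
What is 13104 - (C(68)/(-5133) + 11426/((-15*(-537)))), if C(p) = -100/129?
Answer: 2588329844654/197543505 ≈ 13103.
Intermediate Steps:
C(p) = -100/129 (C(p) = -100*1/129 = -100/129)
13104 - (C(68)/(-5133) + 11426/((-15*(-537)))) = 13104 - (-100/129/(-5133) + 11426/((-15*(-537)))) = 13104 - (-100/129*(-1/5133) + 11426/8055) = 13104 - (100/662157 + 11426*(1/8055)) = 13104 - (100/662157 + 11426/8055) = 13104 - 1*280244866/197543505 = 13104 - 280244866/197543505 = 2588329844654/197543505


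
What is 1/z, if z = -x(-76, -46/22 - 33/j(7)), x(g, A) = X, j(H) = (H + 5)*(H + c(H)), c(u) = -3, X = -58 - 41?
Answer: 1/99 ≈ 0.010101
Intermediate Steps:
X = -99
j(H) = (-3 + H)*(5 + H) (j(H) = (H + 5)*(H - 3) = (5 + H)*(-3 + H) = (-3 + H)*(5 + H))
x(g, A) = -99
z = 99 (z = -1*(-99) = 99)
1/z = 1/99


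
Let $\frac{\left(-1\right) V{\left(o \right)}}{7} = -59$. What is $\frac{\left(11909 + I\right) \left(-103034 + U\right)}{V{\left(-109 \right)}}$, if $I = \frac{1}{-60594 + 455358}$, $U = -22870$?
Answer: $- \frac{49325457052684}{13586461} \approx -3.6305 \cdot 10^{6}$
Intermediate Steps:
$V{\left(o \right)} = 413$ ($V{\left(o \right)} = \left(-7\right) \left(-59\right) = 413$)
$I = \frac{1}{394764} \approx 2.5332 \cdot 10^{-6}$
$\frac{\left(11909 + I\right) \left(-103034 + U\right)}{V{\left(-109 \right)}} = \frac{\left(11909 + \frac{1}{394764}\right) \left(-103034 - 22870\right)}{413} = \frac{4701244477}{394764} \left(-125904\right) \frac{1}{413} = \left(- \frac{49325457052684}{32897}\right) \frac{1}{413} = - \frac{49325457052684}{13586461}$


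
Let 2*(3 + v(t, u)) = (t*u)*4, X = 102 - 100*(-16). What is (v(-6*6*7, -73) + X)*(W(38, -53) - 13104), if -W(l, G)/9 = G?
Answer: -486025857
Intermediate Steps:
W(l, G) = -9*G
X = 1702 (X = 102 + 1600 = 1702)
v(t, u) = -3 + 2*t*u (v(t, u) = -3 + ((t*u)*4)/2 = -3 + (4*t*u)/2 = -3 + 2*t*u)
(v(-6*6*7, -73) + X)*(W(38, -53) - 13104) = ((-3 + 2*(-6*6*7)*(-73)) + 1702)*(-9*(-53) - 13104) = ((-3 + 2*(-36*7)*(-73)) + 1702)*(477 - 13104) = ((-3 + 2*(-252)*(-73)) + 1702)*(-12627) = ((-3 + 36792) + 1702)*(-12627) = (36789 + 1702)*(-12627) = 38491*(-12627) = -486025857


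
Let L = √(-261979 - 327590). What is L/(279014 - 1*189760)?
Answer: I*√589569/89254 ≈ 0.0086028*I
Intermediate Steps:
L = I*√589569 (L = √(-589569) = I*√589569 ≈ 767.83*I)
L/(279014 - 1*189760) = (I*√589569)/(279014 - 1*189760) = (I*√589569)/(279014 - 189760) = (I*√589569)/89254 = (I*√589569)*(1/89254) = I*√589569/89254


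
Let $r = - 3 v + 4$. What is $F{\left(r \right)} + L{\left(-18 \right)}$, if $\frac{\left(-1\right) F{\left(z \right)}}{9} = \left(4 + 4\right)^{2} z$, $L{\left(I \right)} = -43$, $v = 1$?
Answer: $-619$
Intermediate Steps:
$r = 1$ ($r = \left(-3\right) 1 + 4 = -3 + 4 = 1$)
$F{\left(z \right)} = - 576 z$ ($F{\left(z \right)} = - 9 \left(4 + 4\right)^{2} z = - 9 \cdot 8^{2} z = - 9 \cdot 64 z = - 576 z$)
$F{\left(r \right)} + L{\left(-18 \right)} = \left(-576\right) 1 - 43 = -576 - 43 = -619$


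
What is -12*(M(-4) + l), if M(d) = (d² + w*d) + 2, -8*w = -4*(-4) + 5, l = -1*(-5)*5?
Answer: -642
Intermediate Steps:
l = 25 (l = 5*5 = 25)
w = -21/8 (w = -(-4*(-4) + 5)/8 = -(16 + 5)/8 = -⅛*21 = -21/8 ≈ -2.6250)
M(d) = 2 + d² - 21*d/8 (M(d) = (d² - 21*d/8) + 2 = 2 + d² - 21*d/8)
-12*(M(-4) + l) = -12*((2 + (-4)² - 21/8*(-4)) + 25) = -12*((2 + 16 + 21/2) + 25) = -12*(57/2 + 25) = -12*107/2 = -642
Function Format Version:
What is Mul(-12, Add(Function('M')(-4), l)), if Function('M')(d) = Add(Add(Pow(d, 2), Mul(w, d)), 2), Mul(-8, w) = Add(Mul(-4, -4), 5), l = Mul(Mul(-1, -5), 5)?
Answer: -642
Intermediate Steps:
l = 25 (l = Mul(5, 5) = 25)
w = Rational(-21, 8) (w = Mul(Rational(-1, 8), Add(Mul(-4, -4), 5)) = Mul(Rational(-1, 8), Add(16, 5)) = Mul(Rational(-1, 8), 21) = Rational(-21, 8) ≈ -2.6250)
Function('M')(d) = Add(2, Pow(d, 2), Mul(Rational(-21, 8), d)) (Function('M')(d) = Add(Add(Pow(d, 2), Mul(Rational(-21, 8), d)), 2) = Add(2, Pow(d, 2), Mul(Rational(-21, 8), d)))
Mul(-12, Add(Function('M')(-4), l)) = Mul(-12, Add(Add(2, Pow(-4, 2), Mul(Rational(-21, 8), -4)), 25)) = Mul(-12, Add(Add(2, 16, Rational(21, 2)), 25)) = Mul(-12, Add(Rational(57, 2), 25)) = Mul(-12, Rational(107, 2)) = -642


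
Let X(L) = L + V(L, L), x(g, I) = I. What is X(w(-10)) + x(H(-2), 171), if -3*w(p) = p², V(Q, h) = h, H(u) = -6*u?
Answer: 313/3 ≈ 104.33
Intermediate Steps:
w(p) = -p²/3
X(L) = 2*L (X(L) = L + L = 2*L)
X(w(-10)) + x(H(-2), 171) = 2*(-⅓*(-10)²) + 171 = 2*(-⅓*100) + 171 = 2*(-100/3) + 171 = -200/3 + 171 = 313/3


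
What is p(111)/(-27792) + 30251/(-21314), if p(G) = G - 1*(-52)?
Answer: -422104987/296179344 ≈ -1.4252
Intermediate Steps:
p(G) = 52 + G (p(G) = G + 52 = 52 + G)
p(111)/(-27792) + 30251/(-21314) = (52 + 111)/(-27792) + 30251/(-21314) = 163*(-1/27792) + 30251*(-1/21314) = -163/27792 - 30251/21314 = -422104987/296179344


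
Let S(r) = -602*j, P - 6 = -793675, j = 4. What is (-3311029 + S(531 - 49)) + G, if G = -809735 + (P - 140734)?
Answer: -5057575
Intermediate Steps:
P = -793669 (P = 6 - 793675 = -793669)
S(r) = -2408 (S(r) = -602*4 = -2408)
G = -1744138 (G = -809735 + (-793669 - 140734) = -809735 - 934403 = -1744138)
(-3311029 + S(531 - 49)) + G = (-3311029 - 2408) - 1744138 = -3313437 - 1744138 = -5057575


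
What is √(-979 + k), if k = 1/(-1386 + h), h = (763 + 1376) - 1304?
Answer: I*√297225930/551 ≈ 31.289*I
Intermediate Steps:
h = 835 (h = 2139 - 1304 = 835)
k = -1/551 (k = 1/(-1386 + 835) = 1/(-551) = -1/551 ≈ -0.0018149)
√(-979 + k) = √(-979 - 1/551) = √(-539430/551) = I*√297225930/551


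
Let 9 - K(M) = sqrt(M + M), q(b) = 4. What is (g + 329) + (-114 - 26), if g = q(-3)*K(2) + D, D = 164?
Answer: 381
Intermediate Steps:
K(M) = 9 - sqrt(2)*sqrt(M) (K(M) = 9 - sqrt(M + M) = 9 - sqrt(2*M) = 9 - sqrt(2)*sqrt(M))
g = 192 (g = 4*(9 - sqrt(2)*sqrt(2)) + 164 = 4*(9 - 2) + 164 = 4*7 + 164 = 28 + 164 = 192)
(g + 329) + (-114 - 26) = (192 + 329) + (-114 - 26) = 521 - 140 = 381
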